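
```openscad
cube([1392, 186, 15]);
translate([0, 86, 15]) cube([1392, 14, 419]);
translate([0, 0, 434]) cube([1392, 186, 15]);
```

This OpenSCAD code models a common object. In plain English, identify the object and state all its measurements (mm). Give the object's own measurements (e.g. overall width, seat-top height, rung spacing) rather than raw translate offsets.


An I-beam lying along x, 1392 mm long. Overall section height 449 mm. Two flanges 186 mm wide (y) and 15 mm thick, one on the floor and one at the top; a web 14 mm thick runs between them, centred on the flange width.


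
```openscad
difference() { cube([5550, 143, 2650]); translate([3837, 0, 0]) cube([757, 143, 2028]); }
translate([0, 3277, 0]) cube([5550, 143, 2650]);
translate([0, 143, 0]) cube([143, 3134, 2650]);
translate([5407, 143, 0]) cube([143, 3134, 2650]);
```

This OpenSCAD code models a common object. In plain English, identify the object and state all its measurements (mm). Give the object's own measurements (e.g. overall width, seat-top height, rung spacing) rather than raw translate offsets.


A single room: four walls, each 2650 mm tall and 143 mm thick, enclosing an outside footprint 5550×3420 mm (x × y), no floor or roof. The front and back walls (−y and +y sides) run the full x-width; the side walls fit between their inner faces. A door opening 757 mm wide and 2028 mm tall is cut through the front wall from the floor up, its −x edge 3837 mm from the wall's −x end.


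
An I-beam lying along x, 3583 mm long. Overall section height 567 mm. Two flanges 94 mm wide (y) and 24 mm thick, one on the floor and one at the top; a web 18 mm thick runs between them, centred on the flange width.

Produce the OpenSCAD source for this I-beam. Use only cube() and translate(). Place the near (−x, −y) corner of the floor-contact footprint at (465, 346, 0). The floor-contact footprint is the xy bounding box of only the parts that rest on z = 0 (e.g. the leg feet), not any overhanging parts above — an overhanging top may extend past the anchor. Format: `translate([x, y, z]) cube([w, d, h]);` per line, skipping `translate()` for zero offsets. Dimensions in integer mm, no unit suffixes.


translate([465, 346, 0]) cube([3583, 94, 24]);
translate([465, 384, 24]) cube([3583, 18, 519]);
translate([465, 346, 543]) cube([3583, 94, 24]);


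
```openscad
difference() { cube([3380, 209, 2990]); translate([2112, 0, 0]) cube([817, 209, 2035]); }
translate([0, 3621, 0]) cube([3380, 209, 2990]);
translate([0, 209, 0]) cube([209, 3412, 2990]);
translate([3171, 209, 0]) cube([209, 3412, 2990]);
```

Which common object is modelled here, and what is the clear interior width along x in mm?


A single room. The interior width is 2962 mm.

Four walls enclosing a rectangle with a door in the front wall — a room. Outside width 3380 minus two 209 mm walls gives 2962 mm.


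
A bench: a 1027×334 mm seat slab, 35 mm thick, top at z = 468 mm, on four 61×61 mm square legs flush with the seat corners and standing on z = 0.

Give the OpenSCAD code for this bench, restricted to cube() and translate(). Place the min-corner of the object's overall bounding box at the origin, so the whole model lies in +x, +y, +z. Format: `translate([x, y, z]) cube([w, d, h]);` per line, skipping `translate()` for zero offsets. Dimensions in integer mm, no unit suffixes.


translate([0, 0, 433]) cube([1027, 334, 35]);
cube([61, 61, 433]);
translate([0, 273, 0]) cube([61, 61, 433]);
translate([966, 0, 0]) cube([61, 61, 433]);
translate([966, 273, 0]) cube([61, 61, 433]);


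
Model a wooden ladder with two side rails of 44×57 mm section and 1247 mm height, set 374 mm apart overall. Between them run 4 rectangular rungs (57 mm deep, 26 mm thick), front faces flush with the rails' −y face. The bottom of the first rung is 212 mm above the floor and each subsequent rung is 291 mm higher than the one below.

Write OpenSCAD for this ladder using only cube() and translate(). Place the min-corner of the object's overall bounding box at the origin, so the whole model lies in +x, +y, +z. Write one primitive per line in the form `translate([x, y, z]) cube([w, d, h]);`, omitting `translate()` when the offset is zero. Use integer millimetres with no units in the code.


cube([44, 57, 1247]);
translate([330, 0, 0]) cube([44, 57, 1247]);
translate([44, 0, 212]) cube([286, 57, 26]);
translate([44, 0, 503]) cube([286, 57, 26]);
translate([44, 0, 794]) cube([286, 57, 26]);
translate([44, 0, 1085]) cube([286, 57, 26]);


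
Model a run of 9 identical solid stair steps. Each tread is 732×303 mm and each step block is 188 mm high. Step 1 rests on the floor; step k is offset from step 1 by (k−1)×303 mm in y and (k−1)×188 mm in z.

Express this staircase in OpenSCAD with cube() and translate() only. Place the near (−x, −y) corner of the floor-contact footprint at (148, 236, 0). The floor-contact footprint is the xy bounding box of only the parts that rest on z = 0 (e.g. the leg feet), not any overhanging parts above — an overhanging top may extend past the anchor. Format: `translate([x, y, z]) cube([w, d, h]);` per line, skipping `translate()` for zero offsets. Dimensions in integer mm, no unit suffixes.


translate([148, 236, 0]) cube([732, 303, 188]);
translate([148, 539, 188]) cube([732, 303, 188]);
translate([148, 842, 376]) cube([732, 303, 188]);
translate([148, 1145, 564]) cube([732, 303, 188]);
translate([148, 1448, 752]) cube([732, 303, 188]);
translate([148, 1751, 940]) cube([732, 303, 188]);
translate([148, 2054, 1128]) cube([732, 303, 188]);
translate([148, 2357, 1316]) cube([732, 303, 188]);
translate([148, 2660, 1504]) cube([732, 303, 188]);


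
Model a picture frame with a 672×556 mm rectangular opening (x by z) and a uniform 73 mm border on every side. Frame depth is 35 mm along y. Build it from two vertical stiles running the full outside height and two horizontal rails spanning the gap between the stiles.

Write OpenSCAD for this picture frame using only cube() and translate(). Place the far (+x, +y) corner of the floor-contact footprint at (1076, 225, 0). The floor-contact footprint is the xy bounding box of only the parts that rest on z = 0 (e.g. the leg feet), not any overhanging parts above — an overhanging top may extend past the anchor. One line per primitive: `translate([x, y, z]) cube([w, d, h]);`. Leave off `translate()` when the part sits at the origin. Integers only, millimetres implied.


translate([258, 190, 0]) cube([73, 35, 702]);
translate([1003, 190, 0]) cube([73, 35, 702]);
translate([331, 190, 0]) cube([672, 35, 73]);
translate([331, 190, 629]) cube([672, 35, 73]);


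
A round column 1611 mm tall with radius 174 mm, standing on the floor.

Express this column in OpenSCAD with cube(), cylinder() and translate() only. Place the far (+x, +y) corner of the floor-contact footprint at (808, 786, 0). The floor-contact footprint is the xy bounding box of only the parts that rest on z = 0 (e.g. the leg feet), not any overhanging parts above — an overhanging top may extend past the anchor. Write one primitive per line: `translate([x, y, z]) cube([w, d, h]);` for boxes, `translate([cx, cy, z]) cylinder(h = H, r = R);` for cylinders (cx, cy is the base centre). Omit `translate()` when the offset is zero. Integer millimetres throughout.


translate([634, 612, 0]) cylinder(h = 1611, r = 174);


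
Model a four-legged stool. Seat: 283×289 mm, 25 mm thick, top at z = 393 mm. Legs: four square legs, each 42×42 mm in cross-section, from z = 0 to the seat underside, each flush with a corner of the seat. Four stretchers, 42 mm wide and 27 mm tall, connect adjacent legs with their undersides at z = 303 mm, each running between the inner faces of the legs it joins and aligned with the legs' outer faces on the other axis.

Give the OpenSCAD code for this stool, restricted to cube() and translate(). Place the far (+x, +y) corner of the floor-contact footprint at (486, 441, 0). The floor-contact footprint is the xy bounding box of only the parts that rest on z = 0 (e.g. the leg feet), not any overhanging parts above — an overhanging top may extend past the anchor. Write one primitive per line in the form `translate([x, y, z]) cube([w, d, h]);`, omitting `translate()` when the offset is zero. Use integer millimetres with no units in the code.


translate([203, 152, 368]) cube([283, 289, 25]);
translate([203, 152, 0]) cube([42, 42, 368]);
translate([444, 152, 0]) cube([42, 42, 368]);
translate([203, 399, 0]) cube([42, 42, 368]);
translate([444, 399, 0]) cube([42, 42, 368]);
translate([245, 152, 303]) cube([199, 42, 27]);
translate([245, 399, 303]) cube([199, 42, 27]);
translate([203, 194, 303]) cube([42, 205, 27]);
translate([444, 194, 303]) cube([42, 205, 27]);


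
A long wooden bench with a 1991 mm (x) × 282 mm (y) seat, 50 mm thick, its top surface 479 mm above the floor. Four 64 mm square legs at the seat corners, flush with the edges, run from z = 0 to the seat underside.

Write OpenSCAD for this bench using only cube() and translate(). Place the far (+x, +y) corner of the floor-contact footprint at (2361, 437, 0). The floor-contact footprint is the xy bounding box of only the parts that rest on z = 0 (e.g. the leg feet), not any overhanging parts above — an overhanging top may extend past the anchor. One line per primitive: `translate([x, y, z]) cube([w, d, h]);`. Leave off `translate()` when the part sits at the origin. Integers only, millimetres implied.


translate([370, 155, 429]) cube([1991, 282, 50]);
translate([370, 155, 0]) cube([64, 64, 429]);
translate([370, 373, 0]) cube([64, 64, 429]);
translate([2297, 155, 0]) cube([64, 64, 429]);
translate([2297, 373, 0]) cube([64, 64, 429]);


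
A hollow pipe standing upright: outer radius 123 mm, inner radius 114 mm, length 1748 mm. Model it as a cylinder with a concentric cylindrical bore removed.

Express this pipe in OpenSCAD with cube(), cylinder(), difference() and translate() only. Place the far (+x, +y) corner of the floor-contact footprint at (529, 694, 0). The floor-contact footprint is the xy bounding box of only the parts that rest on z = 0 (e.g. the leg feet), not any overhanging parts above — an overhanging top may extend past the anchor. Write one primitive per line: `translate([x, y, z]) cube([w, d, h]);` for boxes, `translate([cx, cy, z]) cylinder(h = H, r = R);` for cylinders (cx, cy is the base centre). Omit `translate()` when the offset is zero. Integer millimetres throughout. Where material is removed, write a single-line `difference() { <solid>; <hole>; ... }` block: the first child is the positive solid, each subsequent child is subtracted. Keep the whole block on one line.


difference() { translate([406, 571, 0]) cylinder(h = 1748, r = 123); translate([406, 571, 0]) cylinder(h = 1748, r = 114); }


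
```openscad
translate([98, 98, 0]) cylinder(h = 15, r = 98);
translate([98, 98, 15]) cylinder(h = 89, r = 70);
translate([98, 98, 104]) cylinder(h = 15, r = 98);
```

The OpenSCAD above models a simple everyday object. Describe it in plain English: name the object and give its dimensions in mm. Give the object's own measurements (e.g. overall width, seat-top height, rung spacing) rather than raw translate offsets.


A spool: two coaxial disc flanges of radius 98 mm and thickness 15 mm, joined by a core cylinder of radius 70 mm and height 89 mm. The lower flange rests on z = 0 and the three cylinders share a vertical axis.


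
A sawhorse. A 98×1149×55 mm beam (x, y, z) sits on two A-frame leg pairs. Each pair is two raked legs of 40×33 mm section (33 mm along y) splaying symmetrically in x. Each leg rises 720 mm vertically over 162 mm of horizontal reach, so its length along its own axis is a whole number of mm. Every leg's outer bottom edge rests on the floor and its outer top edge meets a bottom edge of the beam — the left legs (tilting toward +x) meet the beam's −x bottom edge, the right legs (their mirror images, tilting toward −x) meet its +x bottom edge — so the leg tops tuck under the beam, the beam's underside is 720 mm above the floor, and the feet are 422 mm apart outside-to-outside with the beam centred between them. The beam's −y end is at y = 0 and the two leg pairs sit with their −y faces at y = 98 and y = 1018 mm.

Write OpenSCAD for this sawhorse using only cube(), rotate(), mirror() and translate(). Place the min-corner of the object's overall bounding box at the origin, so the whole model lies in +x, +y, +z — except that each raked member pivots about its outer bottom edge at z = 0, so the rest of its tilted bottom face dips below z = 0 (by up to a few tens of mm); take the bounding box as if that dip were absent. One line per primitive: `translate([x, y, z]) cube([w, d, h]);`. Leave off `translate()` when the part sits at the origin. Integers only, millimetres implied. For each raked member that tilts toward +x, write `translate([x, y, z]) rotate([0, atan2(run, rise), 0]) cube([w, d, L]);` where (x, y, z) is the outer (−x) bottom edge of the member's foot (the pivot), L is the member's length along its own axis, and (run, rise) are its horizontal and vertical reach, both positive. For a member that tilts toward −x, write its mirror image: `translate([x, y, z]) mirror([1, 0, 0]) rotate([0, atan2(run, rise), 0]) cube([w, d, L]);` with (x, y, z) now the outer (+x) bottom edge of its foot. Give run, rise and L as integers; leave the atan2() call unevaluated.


// leg length = √(162² + 720²) = 738
// right-leg outer foot x = 2·162 + 98 = 422
// beam min-corner = (162, 0, 720)
translate([162, 0, 720]) cube([98, 1149, 55]);
translate([0, 98, 0]) rotate([0, atan2(162, 720), 0]) cube([40, 33, 738]);
translate([422, 98, 0]) mirror([1, 0, 0]) rotate([0, atan2(162, 720), 0]) cube([40, 33, 738]);
translate([0, 1018, 0]) rotate([0, atan2(162, 720), 0]) cube([40, 33, 738]);
translate([422, 1018, 0]) mirror([1, 0, 0]) rotate([0, atan2(162, 720), 0]) cube([40, 33, 738]);


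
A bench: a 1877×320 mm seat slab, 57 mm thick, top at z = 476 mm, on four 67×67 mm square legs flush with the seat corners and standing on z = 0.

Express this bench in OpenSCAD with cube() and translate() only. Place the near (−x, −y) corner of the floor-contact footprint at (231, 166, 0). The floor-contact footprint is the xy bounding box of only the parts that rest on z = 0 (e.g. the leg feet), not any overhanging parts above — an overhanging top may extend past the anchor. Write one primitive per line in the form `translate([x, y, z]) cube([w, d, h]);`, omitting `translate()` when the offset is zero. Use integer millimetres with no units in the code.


translate([231, 166, 419]) cube([1877, 320, 57]);
translate([231, 166, 0]) cube([67, 67, 419]);
translate([231, 419, 0]) cube([67, 67, 419]);
translate([2041, 166, 0]) cube([67, 67, 419]);
translate([2041, 419, 0]) cube([67, 67, 419]);


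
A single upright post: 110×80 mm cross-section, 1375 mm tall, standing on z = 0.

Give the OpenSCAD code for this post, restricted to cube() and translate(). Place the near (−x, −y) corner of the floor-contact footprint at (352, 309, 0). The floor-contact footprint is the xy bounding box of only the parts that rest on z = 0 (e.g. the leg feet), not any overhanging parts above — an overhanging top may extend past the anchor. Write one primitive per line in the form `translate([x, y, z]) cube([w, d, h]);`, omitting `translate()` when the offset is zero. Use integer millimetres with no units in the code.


translate([352, 309, 0]) cube([110, 80, 1375]);


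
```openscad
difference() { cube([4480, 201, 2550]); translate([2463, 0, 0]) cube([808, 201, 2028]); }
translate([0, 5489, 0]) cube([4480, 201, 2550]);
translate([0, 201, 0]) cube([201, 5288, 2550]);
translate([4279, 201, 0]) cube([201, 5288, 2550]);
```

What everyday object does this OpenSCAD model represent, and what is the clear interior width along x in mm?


A single room. The interior width is 4078 mm.

Four walls enclosing a rectangle with a door in the front wall — a room. Outside width 4480 minus two 201 mm walls gives 4078 mm.


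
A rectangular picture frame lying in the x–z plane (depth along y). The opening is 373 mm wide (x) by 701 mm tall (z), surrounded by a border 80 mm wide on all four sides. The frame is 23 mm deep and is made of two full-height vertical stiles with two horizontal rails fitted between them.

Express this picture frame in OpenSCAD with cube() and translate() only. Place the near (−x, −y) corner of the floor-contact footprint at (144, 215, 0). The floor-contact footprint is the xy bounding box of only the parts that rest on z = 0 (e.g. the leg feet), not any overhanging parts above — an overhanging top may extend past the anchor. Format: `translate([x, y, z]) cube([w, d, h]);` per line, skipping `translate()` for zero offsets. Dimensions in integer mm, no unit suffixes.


translate([144, 215, 0]) cube([80, 23, 861]);
translate([597, 215, 0]) cube([80, 23, 861]);
translate([224, 215, 0]) cube([373, 23, 80]);
translate([224, 215, 781]) cube([373, 23, 80]);


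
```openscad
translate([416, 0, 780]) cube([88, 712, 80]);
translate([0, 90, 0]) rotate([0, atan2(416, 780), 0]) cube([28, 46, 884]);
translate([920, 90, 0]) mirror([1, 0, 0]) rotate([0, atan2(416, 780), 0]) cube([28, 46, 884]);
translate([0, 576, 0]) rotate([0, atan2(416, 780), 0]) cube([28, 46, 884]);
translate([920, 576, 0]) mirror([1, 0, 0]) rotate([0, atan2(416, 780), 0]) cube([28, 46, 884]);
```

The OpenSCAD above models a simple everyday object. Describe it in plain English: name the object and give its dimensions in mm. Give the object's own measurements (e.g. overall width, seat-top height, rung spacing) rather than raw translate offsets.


A sawhorse. A 88×712×80 mm beam (x, y, z) sits on two A-frame leg pairs. Each pair is two raked legs of 28×46 mm section (46 mm along y) splaying symmetrically in x. Each leg rises 780 mm vertically over 416 mm of horizontal reach and is 884 mm long along its own axis. Every leg's outer bottom edge rests on the floor and its outer top edge meets a bottom edge of the beam — the left legs (tilting toward +x) meet the beam's −x bottom edge, the right legs (their mirror images, tilting toward −x) meet its +x bottom edge — so the leg tops tuck under the beam, the beam's underside is 780 mm above the floor, and the feet are 920 mm apart outside-to-outside with the beam centred between them. The two leg pairs are set in 90 mm from either end of the beam.


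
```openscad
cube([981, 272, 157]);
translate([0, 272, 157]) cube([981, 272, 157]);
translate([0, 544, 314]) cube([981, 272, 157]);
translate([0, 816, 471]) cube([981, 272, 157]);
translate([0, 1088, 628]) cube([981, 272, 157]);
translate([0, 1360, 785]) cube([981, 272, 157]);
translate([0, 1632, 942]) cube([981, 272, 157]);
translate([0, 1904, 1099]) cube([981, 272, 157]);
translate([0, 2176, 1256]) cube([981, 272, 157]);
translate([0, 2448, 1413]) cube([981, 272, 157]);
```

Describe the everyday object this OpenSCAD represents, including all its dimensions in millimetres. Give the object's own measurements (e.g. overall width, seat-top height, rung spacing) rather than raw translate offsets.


A straight staircase of 10 solid steps. Each step is 981 mm wide (x), 272 mm deep (y, the going) and 157 mm tall (the rise). The first step rests on the floor; each subsequent step sits one going further in +y and one rise higher in +z, directly behind and above the previous step with no overlap.


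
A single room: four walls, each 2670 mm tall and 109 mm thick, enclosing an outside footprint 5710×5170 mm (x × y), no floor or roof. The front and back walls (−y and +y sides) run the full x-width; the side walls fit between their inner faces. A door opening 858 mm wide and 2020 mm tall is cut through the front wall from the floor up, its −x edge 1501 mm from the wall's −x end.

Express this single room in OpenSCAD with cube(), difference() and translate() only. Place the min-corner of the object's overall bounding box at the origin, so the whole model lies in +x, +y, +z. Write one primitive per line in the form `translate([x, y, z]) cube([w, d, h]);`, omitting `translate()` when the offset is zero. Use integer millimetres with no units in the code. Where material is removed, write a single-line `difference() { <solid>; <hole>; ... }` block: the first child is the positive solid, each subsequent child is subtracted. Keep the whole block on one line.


difference() { cube([5710, 109, 2670]); translate([1501, 0, 0]) cube([858, 109, 2020]); }
translate([0, 5061, 0]) cube([5710, 109, 2670]);
translate([0, 109, 0]) cube([109, 4952, 2670]);
translate([5601, 109, 0]) cube([109, 4952, 2670]);


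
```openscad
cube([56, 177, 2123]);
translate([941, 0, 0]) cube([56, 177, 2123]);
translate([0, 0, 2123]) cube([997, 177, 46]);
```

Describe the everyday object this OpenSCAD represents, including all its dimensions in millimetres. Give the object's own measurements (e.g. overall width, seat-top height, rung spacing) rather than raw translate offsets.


A door frame. The clear opening is 885 mm wide and 2123 mm high. Two 56 mm wide jambs, 177 mm deep, stand either side of the opening from the floor to the top of the opening. A 46 mm thick head sits across the top of both jambs, spanning the full outside width of the frame.


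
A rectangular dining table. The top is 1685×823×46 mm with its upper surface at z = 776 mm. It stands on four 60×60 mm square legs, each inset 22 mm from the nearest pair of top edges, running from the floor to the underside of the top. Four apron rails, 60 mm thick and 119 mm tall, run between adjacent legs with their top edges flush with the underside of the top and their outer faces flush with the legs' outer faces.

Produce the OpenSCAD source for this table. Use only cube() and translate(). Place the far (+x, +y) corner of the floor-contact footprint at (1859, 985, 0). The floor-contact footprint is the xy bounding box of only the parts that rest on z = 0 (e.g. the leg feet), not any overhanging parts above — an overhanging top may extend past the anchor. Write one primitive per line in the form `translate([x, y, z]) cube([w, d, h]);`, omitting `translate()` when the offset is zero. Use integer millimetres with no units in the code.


translate([196, 184, 730]) cube([1685, 823, 46]);
translate([218, 206, 0]) cube([60, 60, 730]);
translate([1799, 206, 0]) cube([60, 60, 730]);
translate([218, 925, 0]) cube([60, 60, 730]);
translate([1799, 925, 0]) cube([60, 60, 730]);
translate([278, 206, 611]) cube([1521, 60, 119]);
translate([278, 925, 611]) cube([1521, 60, 119]);
translate([218, 266, 611]) cube([60, 659, 119]);
translate([1799, 266, 611]) cube([60, 659, 119]);


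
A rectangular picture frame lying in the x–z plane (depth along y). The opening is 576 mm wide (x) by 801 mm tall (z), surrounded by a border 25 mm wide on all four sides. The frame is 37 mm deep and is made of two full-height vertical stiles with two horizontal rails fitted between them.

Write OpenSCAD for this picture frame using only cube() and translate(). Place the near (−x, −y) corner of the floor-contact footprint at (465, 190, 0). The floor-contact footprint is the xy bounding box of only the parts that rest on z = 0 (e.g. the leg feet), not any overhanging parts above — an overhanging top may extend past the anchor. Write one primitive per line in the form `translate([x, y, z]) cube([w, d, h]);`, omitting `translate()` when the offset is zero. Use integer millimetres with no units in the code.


translate([465, 190, 0]) cube([25, 37, 851]);
translate([1066, 190, 0]) cube([25, 37, 851]);
translate([490, 190, 0]) cube([576, 37, 25]);
translate([490, 190, 826]) cube([576, 37, 25]);


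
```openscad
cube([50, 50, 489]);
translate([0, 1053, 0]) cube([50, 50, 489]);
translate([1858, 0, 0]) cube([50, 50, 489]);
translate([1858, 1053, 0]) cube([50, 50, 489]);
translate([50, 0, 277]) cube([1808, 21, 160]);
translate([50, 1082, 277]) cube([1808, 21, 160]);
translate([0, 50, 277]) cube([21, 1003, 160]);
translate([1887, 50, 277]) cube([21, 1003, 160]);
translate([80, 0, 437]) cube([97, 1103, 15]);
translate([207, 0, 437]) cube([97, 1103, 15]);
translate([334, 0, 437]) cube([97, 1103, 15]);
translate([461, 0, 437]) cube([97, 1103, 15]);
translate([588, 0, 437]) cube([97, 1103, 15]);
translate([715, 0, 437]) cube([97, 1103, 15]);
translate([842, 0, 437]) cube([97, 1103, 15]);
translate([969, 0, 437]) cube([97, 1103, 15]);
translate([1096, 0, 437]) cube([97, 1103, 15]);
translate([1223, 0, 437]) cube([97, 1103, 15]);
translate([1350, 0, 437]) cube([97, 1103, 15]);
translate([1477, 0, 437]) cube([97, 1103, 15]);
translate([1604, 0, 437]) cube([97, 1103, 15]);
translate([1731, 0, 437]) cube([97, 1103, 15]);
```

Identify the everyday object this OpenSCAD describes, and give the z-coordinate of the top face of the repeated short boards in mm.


A bed frame. The slat-top height is 452 mm.

Four posts, four rails, and a row of slats — a bed frame. Slats sit on the rails at z = 277 + 160 = 437; with slat thickness 15, the top is 452 mm.


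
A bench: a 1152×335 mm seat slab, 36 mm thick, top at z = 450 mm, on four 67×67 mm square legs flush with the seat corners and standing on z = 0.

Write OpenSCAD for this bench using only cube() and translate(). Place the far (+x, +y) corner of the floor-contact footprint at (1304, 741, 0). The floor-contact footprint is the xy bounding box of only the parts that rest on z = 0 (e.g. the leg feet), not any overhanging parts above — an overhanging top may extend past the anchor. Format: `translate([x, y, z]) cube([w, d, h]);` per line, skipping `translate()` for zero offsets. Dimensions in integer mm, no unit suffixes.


translate([152, 406, 414]) cube([1152, 335, 36]);
translate([152, 406, 0]) cube([67, 67, 414]);
translate([152, 674, 0]) cube([67, 67, 414]);
translate([1237, 406, 0]) cube([67, 67, 414]);
translate([1237, 674, 0]) cube([67, 67, 414]);


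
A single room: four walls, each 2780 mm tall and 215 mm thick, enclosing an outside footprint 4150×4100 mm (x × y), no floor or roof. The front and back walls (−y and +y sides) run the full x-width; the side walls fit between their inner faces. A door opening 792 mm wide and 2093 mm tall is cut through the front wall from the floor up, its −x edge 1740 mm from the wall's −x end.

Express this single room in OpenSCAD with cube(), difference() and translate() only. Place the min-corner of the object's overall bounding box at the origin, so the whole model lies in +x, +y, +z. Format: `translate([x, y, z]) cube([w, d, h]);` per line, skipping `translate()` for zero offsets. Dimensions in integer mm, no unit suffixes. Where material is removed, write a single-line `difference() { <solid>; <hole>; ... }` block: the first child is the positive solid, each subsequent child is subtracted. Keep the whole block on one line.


difference() { cube([4150, 215, 2780]); translate([1740, 0, 0]) cube([792, 215, 2093]); }
translate([0, 3885, 0]) cube([4150, 215, 2780]);
translate([0, 215, 0]) cube([215, 3670, 2780]);
translate([3935, 215, 0]) cube([215, 3670, 2780]);


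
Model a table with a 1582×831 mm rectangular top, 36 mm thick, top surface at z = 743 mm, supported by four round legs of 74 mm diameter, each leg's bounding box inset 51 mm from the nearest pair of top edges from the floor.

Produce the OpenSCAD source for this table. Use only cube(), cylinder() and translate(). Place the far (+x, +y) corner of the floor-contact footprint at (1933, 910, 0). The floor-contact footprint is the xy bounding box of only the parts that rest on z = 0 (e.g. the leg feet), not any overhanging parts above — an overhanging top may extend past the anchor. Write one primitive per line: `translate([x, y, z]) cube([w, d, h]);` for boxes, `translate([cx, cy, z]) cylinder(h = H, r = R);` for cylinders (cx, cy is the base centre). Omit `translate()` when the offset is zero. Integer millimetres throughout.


translate([402, 130, 707]) cube([1582, 831, 36]);
translate([490, 218, 0]) cylinder(h = 707, r = 37);
translate([1896, 218, 0]) cylinder(h = 707, r = 37);
translate([490, 873, 0]) cylinder(h = 707, r = 37);
translate([1896, 873, 0]) cylinder(h = 707, r = 37);


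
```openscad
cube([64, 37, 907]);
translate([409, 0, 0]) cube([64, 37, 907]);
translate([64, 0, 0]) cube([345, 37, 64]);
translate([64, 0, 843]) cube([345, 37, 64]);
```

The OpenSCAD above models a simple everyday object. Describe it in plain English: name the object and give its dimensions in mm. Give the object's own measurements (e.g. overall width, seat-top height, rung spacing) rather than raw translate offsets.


A rectangular picture frame lying in the x–z plane (depth along y). The opening is 345 mm wide (x) by 779 mm tall (z), surrounded by a border 64 mm wide on all four sides. The frame is 37 mm deep and is made of two full-height vertical stiles with two horizontal rails fitted between them.


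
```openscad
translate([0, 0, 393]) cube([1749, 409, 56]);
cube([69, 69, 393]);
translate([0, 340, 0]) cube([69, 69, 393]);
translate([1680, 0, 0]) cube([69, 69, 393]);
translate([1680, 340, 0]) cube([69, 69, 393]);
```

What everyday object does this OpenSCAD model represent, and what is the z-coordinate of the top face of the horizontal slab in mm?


A bench. The seat-top height is 449 mm.

A long slab on four corner posts — a bench. The slab sits at z = 393 with thickness 56, so the top is 393 + 56 = 449 mm.


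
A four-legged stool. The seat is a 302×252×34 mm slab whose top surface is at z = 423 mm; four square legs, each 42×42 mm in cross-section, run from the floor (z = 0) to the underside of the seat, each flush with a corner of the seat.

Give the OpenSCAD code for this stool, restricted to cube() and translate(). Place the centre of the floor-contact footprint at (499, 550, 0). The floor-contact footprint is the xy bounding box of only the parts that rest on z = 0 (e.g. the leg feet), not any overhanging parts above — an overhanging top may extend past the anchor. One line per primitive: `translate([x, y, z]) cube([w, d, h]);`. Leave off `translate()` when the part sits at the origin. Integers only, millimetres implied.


translate([348, 424, 389]) cube([302, 252, 34]);
translate([348, 424, 0]) cube([42, 42, 389]);
translate([608, 424, 0]) cube([42, 42, 389]);
translate([348, 634, 0]) cube([42, 42, 389]);
translate([608, 634, 0]) cube([42, 42, 389]);


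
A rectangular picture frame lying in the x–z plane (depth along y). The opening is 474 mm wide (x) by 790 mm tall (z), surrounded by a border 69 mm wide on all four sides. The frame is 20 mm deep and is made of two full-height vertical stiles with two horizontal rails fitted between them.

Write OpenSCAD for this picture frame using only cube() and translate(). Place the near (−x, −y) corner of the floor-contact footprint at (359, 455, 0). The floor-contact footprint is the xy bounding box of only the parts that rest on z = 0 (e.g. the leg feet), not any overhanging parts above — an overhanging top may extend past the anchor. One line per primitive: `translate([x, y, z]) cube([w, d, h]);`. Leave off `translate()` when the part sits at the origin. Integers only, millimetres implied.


translate([359, 455, 0]) cube([69, 20, 928]);
translate([902, 455, 0]) cube([69, 20, 928]);
translate([428, 455, 0]) cube([474, 20, 69]);
translate([428, 455, 859]) cube([474, 20, 69]);


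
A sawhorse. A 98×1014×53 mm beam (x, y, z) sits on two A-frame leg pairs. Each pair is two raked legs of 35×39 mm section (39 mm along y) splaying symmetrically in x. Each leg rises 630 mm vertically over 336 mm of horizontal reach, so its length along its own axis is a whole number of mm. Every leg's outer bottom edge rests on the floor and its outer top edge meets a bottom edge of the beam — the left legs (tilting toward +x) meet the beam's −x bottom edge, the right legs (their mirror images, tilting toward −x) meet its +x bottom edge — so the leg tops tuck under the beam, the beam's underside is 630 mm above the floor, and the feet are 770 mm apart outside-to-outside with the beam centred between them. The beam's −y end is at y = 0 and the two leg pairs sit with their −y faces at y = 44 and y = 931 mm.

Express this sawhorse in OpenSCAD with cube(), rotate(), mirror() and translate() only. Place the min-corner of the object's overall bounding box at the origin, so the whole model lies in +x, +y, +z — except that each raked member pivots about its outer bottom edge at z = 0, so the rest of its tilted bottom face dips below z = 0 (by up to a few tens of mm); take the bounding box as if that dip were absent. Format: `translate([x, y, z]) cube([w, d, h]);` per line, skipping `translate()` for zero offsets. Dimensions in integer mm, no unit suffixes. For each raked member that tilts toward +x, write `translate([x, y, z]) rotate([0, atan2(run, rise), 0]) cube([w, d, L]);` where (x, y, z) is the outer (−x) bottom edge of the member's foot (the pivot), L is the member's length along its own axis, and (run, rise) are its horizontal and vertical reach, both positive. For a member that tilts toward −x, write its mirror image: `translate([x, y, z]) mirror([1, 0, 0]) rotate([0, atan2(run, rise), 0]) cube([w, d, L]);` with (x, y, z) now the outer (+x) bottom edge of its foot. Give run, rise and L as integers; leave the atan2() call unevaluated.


// leg length = √(336² + 630²) = 714
// right-leg outer foot x = 2·336 + 98 = 770
// beam min-corner = (336, 0, 630)
translate([336, 0, 630]) cube([98, 1014, 53]);
translate([0, 44, 0]) rotate([0, atan2(336, 630), 0]) cube([35, 39, 714]);
translate([770, 44, 0]) mirror([1, 0, 0]) rotate([0, atan2(336, 630), 0]) cube([35, 39, 714]);
translate([0, 931, 0]) rotate([0, atan2(336, 630), 0]) cube([35, 39, 714]);
translate([770, 931, 0]) mirror([1, 0, 0]) rotate([0, atan2(336, 630), 0]) cube([35, 39, 714]);


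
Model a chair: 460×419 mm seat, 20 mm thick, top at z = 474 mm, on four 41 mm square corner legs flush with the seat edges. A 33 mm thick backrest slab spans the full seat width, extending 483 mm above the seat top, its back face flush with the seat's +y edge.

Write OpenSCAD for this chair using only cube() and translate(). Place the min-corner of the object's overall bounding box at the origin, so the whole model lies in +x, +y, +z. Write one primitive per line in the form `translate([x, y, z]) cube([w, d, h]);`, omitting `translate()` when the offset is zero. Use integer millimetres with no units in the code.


translate([0, 0, 454]) cube([460, 419, 20]);
cube([41, 41, 454]);
translate([419, 0, 0]) cube([41, 41, 454]);
translate([0, 378, 0]) cube([41, 41, 454]);
translate([419, 378, 0]) cube([41, 41, 454]);
translate([0, 386, 474]) cube([460, 33, 483]);


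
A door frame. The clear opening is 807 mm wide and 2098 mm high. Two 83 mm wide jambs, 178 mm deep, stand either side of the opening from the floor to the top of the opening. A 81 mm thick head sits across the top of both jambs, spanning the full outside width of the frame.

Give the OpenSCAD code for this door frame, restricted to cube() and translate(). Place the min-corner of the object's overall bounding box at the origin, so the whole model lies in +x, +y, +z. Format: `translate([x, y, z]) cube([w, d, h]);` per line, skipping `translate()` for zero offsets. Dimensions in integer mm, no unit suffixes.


cube([83, 178, 2098]);
translate([890, 0, 0]) cube([83, 178, 2098]);
translate([0, 0, 2098]) cube([973, 178, 81]);


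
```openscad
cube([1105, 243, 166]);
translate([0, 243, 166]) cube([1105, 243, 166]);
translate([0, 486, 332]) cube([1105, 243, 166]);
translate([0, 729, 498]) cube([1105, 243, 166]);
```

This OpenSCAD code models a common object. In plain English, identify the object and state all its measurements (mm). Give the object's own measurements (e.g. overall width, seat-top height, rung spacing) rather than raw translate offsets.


A straight staircase of 4 solid steps. Each step is 1105 mm wide (x), 243 mm deep (y, the going) and 166 mm tall (the rise). The first step rests on the floor; each subsequent step sits one going further in +y and one rise higher in +z, directly behind and above the previous step with no overlap.


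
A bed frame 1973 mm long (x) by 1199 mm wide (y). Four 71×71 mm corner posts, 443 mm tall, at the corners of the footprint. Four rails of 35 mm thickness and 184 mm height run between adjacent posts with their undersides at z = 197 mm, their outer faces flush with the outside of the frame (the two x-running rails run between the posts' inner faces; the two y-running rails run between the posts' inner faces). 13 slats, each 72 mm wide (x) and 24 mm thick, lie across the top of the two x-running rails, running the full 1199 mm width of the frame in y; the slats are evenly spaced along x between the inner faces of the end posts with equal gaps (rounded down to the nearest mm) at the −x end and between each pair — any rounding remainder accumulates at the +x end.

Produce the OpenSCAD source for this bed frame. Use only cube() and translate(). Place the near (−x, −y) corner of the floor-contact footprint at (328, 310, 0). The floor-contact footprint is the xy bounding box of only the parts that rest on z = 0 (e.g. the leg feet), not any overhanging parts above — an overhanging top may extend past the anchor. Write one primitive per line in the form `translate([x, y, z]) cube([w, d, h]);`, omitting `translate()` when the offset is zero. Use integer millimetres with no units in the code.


translate([328, 310, 0]) cube([71, 71, 443]);
translate([328, 1438, 0]) cube([71, 71, 443]);
translate([2230, 310, 0]) cube([71, 71, 443]);
translate([2230, 1438, 0]) cube([71, 71, 443]);
translate([399, 310, 197]) cube([1831, 35, 184]);
translate([399, 1474, 197]) cube([1831, 35, 184]);
translate([328, 381, 197]) cube([35, 1057, 184]);
translate([2266, 381, 197]) cube([35, 1057, 184]);
translate([462, 310, 381]) cube([72, 1199, 24]);
translate([597, 310, 381]) cube([72, 1199, 24]);
translate([732, 310, 381]) cube([72, 1199, 24]);
translate([867, 310, 381]) cube([72, 1199, 24]);
translate([1002, 310, 381]) cube([72, 1199, 24]);
translate([1137, 310, 381]) cube([72, 1199, 24]);
translate([1272, 310, 381]) cube([72, 1199, 24]);
translate([1407, 310, 381]) cube([72, 1199, 24]);
translate([1542, 310, 381]) cube([72, 1199, 24]);
translate([1677, 310, 381]) cube([72, 1199, 24]);
translate([1812, 310, 381]) cube([72, 1199, 24]);
translate([1947, 310, 381]) cube([72, 1199, 24]);
translate([2082, 310, 381]) cube([72, 1199, 24]);


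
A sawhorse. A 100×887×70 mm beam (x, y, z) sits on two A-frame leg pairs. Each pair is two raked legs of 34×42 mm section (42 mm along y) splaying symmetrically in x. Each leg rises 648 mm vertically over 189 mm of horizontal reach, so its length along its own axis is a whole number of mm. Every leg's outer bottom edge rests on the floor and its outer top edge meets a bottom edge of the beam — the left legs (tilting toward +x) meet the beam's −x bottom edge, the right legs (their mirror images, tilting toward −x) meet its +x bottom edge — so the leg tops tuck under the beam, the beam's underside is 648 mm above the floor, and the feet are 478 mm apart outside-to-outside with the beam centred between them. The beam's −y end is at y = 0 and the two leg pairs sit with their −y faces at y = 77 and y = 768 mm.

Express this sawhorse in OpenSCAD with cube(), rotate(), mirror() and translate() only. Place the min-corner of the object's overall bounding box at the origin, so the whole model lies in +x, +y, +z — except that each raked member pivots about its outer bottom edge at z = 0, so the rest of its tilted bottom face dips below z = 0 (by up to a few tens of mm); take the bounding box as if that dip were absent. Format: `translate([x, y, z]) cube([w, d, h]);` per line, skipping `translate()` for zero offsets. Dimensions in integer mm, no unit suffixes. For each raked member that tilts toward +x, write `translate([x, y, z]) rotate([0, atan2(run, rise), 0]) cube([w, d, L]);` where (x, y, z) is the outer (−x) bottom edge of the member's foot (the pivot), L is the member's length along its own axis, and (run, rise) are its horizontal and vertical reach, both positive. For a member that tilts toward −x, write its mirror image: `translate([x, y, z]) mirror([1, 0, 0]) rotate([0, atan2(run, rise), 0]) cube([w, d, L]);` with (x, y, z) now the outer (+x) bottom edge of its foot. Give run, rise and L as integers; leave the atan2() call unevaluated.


translate([189, 0, 648]) cube([100, 887, 70]);
translate([0, 77, 0]) rotate([0, atan2(189, 648), 0]) cube([34, 42, 675]);
translate([478, 77, 0]) mirror([1, 0, 0]) rotate([0, atan2(189, 648), 0]) cube([34, 42, 675]);
translate([0, 768, 0]) rotate([0, atan2(189, 648), 0]) cube([34, 42, 675]);
translate([478, 768, 0]) mirror([1, 0, 0]) rotate([0, atan2(189, 648), 0]) cube([34, 42, 675]);
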